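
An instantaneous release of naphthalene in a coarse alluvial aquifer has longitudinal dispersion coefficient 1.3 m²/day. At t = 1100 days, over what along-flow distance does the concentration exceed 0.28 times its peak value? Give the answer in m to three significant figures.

The plume is Gaussian with σ = √(2Dt) = √(2 × 1.3 × 1100) = 53.48 m.
C/C_peak = exp(−Δx²/(2σ²)) = 0.28 ⇒ Δx = σ·√(−2 ln 0.28) = 53.48 × 1.596 = 85.35 m.
Width = 2Δx = 171 m.

171 m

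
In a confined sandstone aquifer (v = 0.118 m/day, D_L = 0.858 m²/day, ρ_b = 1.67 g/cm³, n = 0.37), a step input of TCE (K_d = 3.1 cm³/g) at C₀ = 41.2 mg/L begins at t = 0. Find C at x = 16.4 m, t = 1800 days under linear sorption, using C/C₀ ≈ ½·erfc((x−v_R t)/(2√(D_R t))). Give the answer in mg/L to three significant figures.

Retardation factor R = 1 + ρ_b·K_d/n = 1 + 1.67 × 3.1/0.37 = 14.99.
Sorption retards both mechanisms: v_R = v/R = 0.007872 m/day, D_R = D/R = 0.05724 m²/day.
v_R·t = 0.007872 × 1800 = 14.1696 m; 2√(D_R t) = 20.30 m; argument = (16.4 − 14.1696)/20.30 = 0.1099.
C = C₀ × ½·erfc(0.1099) = 41.2 × 0.4382 = 18.1 mg/L.

18.1 mg/L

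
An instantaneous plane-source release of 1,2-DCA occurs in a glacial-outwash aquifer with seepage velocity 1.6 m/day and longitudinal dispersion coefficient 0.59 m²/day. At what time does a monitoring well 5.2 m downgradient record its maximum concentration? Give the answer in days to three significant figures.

For the 1D instantaneous-source solution, setting ∂C/∂t = 0 at fixed x gives v²t² + 2Dt − x² = 0, so t = (√(D² + v²x²) − D)/v².
√(D² + v²x²) = √(0.59² + 1.6² × 5.2²) = 8.341; v² = 2.56.
t = (8.341 − 0.59)/2.56 = 3.03 days (vs. the pure-advection estimate x/v = 3.25 d).

3.03 days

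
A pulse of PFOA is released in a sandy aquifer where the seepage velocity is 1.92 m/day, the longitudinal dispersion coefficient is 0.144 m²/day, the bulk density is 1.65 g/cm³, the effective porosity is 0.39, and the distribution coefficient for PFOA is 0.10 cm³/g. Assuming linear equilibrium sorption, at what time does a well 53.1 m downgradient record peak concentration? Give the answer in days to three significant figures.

Retardation factor R = 1 + ρ_b·K_d/n = 1 + 1.65 × 0.10/0.39 = 1.423.
Sorption retards both mechanisms: v_R = v/R = 1.349 m/day, D_R = D/R = 0.1012 m²/day.
Peak time from v_R²t² + 2D_R t − x² = 0: t = (√(D_R² + v_R²x²) − D_R)/v_R².
√(D_R² + v_R²x²) = √(0.1012² + 1.349² × 53.1²) = 71.63; v_R² = 1.820.
t = (71.63 − 0.1012)/1.820 = 39.3 days.

39.3 days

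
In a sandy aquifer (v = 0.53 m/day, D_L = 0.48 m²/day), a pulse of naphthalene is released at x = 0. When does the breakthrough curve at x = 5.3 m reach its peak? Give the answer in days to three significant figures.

8.44 days

For the 1D instantaneous-source solution, setting ∂C/∂t = 0 at fixed x gives v²t² + 2Dt − x² = 0, so t = (√(D² + v²x²) − D)/v².
√(D² + v²x²) = √(0.48² + 0.53² × 5.3²) = 2.850; v² = 0.2809.
t = (2.850 − 0.48)/0.2809 = 8.44 days (vs. the pure-advection estimate x/v = 10.0 d).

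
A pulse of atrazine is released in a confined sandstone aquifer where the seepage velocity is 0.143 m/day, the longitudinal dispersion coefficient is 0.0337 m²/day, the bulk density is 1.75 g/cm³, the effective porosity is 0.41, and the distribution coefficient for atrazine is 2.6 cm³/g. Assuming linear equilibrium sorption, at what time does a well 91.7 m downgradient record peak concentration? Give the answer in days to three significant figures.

Retardation factor R = 1 + ρ_b·K_d/n = 1 + 1.75 × 2.6/0.41 = 12.10.
Sorption retards both mechanisms: v_R = v/R = 0.01182 m/day, D_R = D/R = 0.002785 m²/day.
Peak time from v_R²t² + 2D_R t − x² = 0: t = (√(D_R² + v_R²x²) − D_R)/v_R².
√(D_R² + v_R²x²) = √(0.002785² + 0.01182² × 91.7²) = 1.084; v_R² = 0.0001397.
t = (1.084 − 0.002785)/0.0001397 = 7740 days.

7740 days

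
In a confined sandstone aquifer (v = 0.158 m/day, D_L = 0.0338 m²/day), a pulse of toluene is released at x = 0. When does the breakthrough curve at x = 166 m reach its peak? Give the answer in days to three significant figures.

For the 1D instantaneous-source solution, setting ∂C/∂t = 0 at fixed x gives v²t² + 2Dt − x² = 0, so t = (√(D² + v²x²) − D)/v².
√(D² + v²x²) = √(0.0338² + 0.158² × 166²) = 26.23; v² = 0.024964.
t = (26.23 − 0.0338)/0.024964 = 1050 days (vs. the pure-advection estimate x/v = 1050 d).

1050 days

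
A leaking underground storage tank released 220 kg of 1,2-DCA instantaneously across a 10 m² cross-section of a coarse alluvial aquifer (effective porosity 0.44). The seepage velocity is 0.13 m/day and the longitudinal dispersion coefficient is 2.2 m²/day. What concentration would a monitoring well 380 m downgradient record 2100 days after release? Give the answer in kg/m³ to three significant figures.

0.112 kg/m³

For an instantaneous plane source, C(x,t) = M/(n_e·A·√(4πDt)) · exp(−(x−vt)²/(4Dt)), with n_e·A the pore (flow) area.
Plume center vt = 0.13 × 2100 = 273 m, so the well at 380 m is 107 m downgradient of the peak.
√(4πDt) = 240.9 m, giving peak height M/(n_e·A·√(4πDt)) = 220/(0.44 × 10 × 240.9) = 0.2076 kg/m³.
(x−vt)²/(4Dt) = (107)²/(4 × 2.2 × 2100) = 0.6195; exp(−0.6195) = 0.5382.
C = 0.2076 × 0.5382 = 0.112 kg/m³.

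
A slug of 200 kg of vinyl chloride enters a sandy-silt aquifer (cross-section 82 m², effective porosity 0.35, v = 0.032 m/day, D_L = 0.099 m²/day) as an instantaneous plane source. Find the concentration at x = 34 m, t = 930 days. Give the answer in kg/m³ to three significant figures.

For an instantaneous plane source, C(x,t) = M/(n_e·A·√(4πDt)) · exp(−(x−vt)²/(4Dt)), with n_e·A the pore (flow) area.
Plume center vt = 0.032 × 930 = 29.76 m, so the well at 34 m is 4.24 m downgradient of the peak.
√(4πDt) = 34.01 m, giving peak height M/(n_e·A·√(4πDt)) = 200/(0.35 × 82 × 34.01) = 0.2049 kg/m³.
(x−vt)²/(4Dt) = (4.24)²/(4 × 0.099 × 930) = 0.04882; exp(−0.04882) = 0.9524.
C = 0.2049 × 0.9524 = 0.195 kg/m³.

0.195 kg/m³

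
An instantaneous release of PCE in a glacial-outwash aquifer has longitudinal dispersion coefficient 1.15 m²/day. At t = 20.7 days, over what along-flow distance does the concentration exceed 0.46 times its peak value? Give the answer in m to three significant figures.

17.2 m

The plume is Gaussian with σ = √(2Dt) = √(2 × 1.15 × 20.7) = 6.900 m.
C/C_peak = exp(−Δx²/(2σ²)) = 0.46 ⇒ Δx = σ·√(−2 ln 0.46) = 6.900 × 1.246 = 8.597 m.
Width = 2Δx = 17.2 m.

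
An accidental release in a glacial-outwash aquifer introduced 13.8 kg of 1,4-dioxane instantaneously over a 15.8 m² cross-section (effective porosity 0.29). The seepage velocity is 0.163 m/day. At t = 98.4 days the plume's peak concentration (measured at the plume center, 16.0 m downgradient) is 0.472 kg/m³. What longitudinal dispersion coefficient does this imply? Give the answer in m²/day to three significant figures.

0.0329 m²/day

At the plume center C_max = M/(n_e·A·√(4πDt)), so D = M²/(4πt·(n_e·A·C_max)²).
n_e·A·C_max = 0.29 × 15.8 × 0.472 = 2.163 kg/m.
D = 13.8²/(4π × 98.4 × 2.163²) = 0.0329 m²/day.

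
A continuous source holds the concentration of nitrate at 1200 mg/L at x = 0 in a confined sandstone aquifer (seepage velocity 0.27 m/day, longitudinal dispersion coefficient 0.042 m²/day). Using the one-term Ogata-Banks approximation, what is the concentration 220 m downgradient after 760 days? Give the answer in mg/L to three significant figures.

For a continuous step input, C/C₀ ≈ ½·erfc((x−vt)/(2√(Dt))).
vt = 0.27 × 760 = 205.2 m and 2√(Dt) = 2√(0.042 × 760) = 11.30 m.
Argument (x−vt)/(2√(Dt)) = (220 − 205.2)/11.30 = 1.310; ½·erfc(1.310) = 0.03197.
C = 1200 × 0.03197 = 38.4 mg/L.

38.4 mg/L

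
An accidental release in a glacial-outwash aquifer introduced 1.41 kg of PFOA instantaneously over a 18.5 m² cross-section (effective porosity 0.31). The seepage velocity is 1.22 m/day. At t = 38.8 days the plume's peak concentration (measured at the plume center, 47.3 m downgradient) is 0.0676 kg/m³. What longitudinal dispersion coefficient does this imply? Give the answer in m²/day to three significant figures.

At the plume center C_max = M/(n_e·A·√(4πDt)), so D = M²/(4πt·(n_e·A·C_max)²).
n_e·A·C_max = 0.31 × 18.5 × 0.0676 = 0.3877 kg/m.
D = 1.41²/(4π × 38.8 × 0.3877²) = 0.0271 m²/day.

0.0271 m²/day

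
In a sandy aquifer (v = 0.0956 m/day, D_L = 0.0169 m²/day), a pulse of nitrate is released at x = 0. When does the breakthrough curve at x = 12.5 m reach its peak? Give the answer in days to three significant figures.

129 days

For the 1D instantaneous-source solution, setting ∂C/∂t = 0 at fixed x gives v²t² + 2Dt − x² = 0, so t = (√(D² + v²x²) − D)/v².
√(D² + v²x²) = √(0.0169² + 0.0956² × 12.5²) = 1.195; v² = 0.00913936.
t = (1.195 − 0.0169)/0.00913936 = 129 days (vs. the pure-advection estimate x/v = 131 d).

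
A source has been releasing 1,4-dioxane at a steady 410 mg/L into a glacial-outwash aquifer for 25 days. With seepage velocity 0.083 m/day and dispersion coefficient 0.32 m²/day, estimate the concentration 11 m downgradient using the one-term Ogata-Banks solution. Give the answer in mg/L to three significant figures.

5.26 mg/L

For a continuous step input, C/C₀ ≈ ½·erfc((x−vt)/(2√(Dt))).
vt = 0.083 × 25 = 2.075 m and 2√(Dt) = 2√(0.32 × 25) = 5.657 m.
Argument (x−vt)/(2√(Dt)) = (11 − 2.075)/5.657 = 1.578; ½·erfc(1.578) = 0.01282.
C = 410 × 0.01282 = 5.26 mg/L.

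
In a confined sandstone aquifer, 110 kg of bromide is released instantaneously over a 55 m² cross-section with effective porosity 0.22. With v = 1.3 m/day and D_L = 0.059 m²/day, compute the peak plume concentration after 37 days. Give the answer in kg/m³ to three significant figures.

1.74 kg/m³

The peak of an instantaneous 1D plume sits at x = vt; there the Gaussian factor is 1 and C_max = M/(n_e·A·√(4πDt)), where n_e·A is the pore area the mass is dissolved in.
√(4πDt) = √(4π × 0.059 × 37) = 5.238 m, so C_max = 110/(0.22 × 55 × 5.238) = 1.74 kg/m³.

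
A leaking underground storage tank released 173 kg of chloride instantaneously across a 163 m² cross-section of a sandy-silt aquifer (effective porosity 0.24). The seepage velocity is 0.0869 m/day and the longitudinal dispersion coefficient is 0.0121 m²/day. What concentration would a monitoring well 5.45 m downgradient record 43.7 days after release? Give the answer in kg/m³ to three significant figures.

For an instantaneous plane source, C(x,t) = M/(n_e·A·√(4πDt)) · exp(−(x−vt)²/(4Dt)), with n_e·A the pore (flow) area.
Plume center vt = 0.0869 × 43.7 = 3.79753 m, so the well at 5.45 m is 1.65247 m downgradient of the peak.
√(4πDt) = 2.578 m, giving peak height M/(n_e·A·√(4πDt)) = 173/(0.24 × 163 × 2.578) = 1.715 kg/m³.
(x−vt)²/(4Dt) = (1.65247)²/(4 × 0.0121 × 43.7) = 1.291; exp(−1.291) = 0.2750.
C = 1.715 × 0.2750 = 0.472 kg/m³.

0.472 kg/m³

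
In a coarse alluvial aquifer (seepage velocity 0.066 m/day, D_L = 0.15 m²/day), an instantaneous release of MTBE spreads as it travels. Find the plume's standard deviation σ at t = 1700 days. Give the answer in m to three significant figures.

Dispersive spreading gives a Gaussian with σ² = 2Dt; advection only shifts the center.
σ = √(2 × 0.15 × 1700) = 22.6 m.

22.6 m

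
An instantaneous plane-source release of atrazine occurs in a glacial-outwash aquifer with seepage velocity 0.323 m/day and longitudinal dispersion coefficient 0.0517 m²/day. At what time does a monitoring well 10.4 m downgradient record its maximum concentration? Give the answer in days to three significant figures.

31.7 days

For the 1D instantaneous-source solution, setting ∂C/∂t = 0 at fixed x gives v²t² + 2Dt − x² = 0, so t = (√(D² + v²x²) − D)/v².
√(D² + v²x²) = √(0.0517² + 0.323² × 10.4²) = 3.360; v² = 0.104329.
t = (3.360 − 0.0517)/0.104329 = 31.7 days (vs. the pure-advection estimate x/v = 32.2 d).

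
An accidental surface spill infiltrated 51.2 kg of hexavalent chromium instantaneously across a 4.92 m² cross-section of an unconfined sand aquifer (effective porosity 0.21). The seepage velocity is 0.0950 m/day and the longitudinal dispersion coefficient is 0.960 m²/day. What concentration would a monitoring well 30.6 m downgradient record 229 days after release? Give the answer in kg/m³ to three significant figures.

For an instantaneous plane source, C(x,t) = M/(n_e·A·√(4πDt)) · exp(−(x−vt)²/(4Dt)), with n_e·A the pore (flow) area.
Plume center vt = 0.0950 × 229 = 21.755 m, so the well at 30.6 m is 8.845 m downgradient of the peak.
√(4πDt) = 52.56 m, giving peak height M/(n_e·A·√(4πDt)) = 51.2/(0.21 × 4.92 × 52.56) = 0.9428 kg/m³.
(x−vt)²/(4Dt) = (8.845)²/(4 × 0.960 × 229) = 0.08897; exp(−0.08897) = 0.9149.
C = 0.9428 × 0.9149 = 0.863 kg/m³.

0.863 kg/m³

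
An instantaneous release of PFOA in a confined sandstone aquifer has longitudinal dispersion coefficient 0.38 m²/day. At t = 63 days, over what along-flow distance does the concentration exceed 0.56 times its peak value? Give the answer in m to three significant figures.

The plume is Gaussian with σ = √(2Dt) = √(2 × 0.38 × 63) = 6.920 m.
C/C_peak = exp(−Δx²/(2σ²)) = 0.56 ⇒ Δx = σ·√(−2 ln 0.56) = 6.920 × 1.077 = 7.453 m.
Width = 2Δx = 14.9 m.

14.9 m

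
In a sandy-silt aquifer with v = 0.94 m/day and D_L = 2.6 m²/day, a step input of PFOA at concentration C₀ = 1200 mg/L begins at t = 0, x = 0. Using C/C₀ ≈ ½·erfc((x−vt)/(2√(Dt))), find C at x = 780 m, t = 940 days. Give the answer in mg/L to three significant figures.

For a continuous step input, C/C₀ ≈ ½·erfc((x−vt)/(2√(Dt))).
vt = 0.94 × 940 = 883.6 m and 2√(Dt) = 2√(2.6 × 940) = 98.87 m.
Argument (x−vt)/(2√(Dt)) = (780 − 883.6)/98.87 = -1.048; ½·erfc(-1.048) = 0.9308.
C = 1200 × 0.9308 = 1120 mg/L.

1120 mg/L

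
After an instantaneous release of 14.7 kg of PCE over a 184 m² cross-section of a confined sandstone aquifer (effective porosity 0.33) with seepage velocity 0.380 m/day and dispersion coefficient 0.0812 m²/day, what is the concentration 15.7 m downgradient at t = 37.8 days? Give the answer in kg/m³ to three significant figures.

0.0337 kg/m³

For an instantaneous plane source, C(x,t) = M/(n_e·A·√(4πDt)) · exp(−(x−vt)²/(4Dt)), with n_e·A the pore (flow) area.
Plume center vt = 0.380 × 37.8 = 14.364 m, so the well at 15.7 m is 1.336 m downgradient of the peak.
√(4πDt) = 6.211 m, giving peak height M/(n_e·A·√(4πDt)) = 14.7/(0.33 × 184 × 6.211) = 0.03898 kg/m³.
(x−vt)²/(4Dt) = (1.336)²/(4 × 0.0812 × 37.8) = 0.1454; exp(−0.1454) = 0.8647.
C = 0.03898 × 0.8647 = 0.0337 kg/m³.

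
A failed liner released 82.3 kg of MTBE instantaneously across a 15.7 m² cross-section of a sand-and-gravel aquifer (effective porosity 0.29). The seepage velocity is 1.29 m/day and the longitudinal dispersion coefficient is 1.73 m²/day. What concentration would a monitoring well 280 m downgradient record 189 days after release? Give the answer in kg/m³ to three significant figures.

For an instantaneous plane source, C(x,t) = M/(n_e·A·√(4πDt)) · exp(−(x−vt)²/(4Dt)), with n_e·A the pore (flow) area.
Plume center vt = 1.29 × 189 = 243.81 m, so the well at 280 m is 36.19 m downgradient of the peak.
√(4πDt) = 64.10 m, giving peak height M/(n_e·A·√(4πDt)) = 82.3/(0.29 × 15.7 × 64.10) = 0.2820 kg/m³.
(x−vt)²/(4Dt) = (36.19)²/(4 × 1.73 × 189) = 1.001; exp(−1.001) = 0.3675.
C = 0.2820 × 0.3675 = 0.104 kg/m³.

0.104 kg/m³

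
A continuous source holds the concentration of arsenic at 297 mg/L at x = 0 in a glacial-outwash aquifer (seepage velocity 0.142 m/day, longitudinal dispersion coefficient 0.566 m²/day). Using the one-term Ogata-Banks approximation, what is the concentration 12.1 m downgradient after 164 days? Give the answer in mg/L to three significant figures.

For a continuous step input, C/C₀ ≈ ½·erfc((x−vt)/(2√(Dt))).
vt = 0.142 × 164 = 23.288 m and 2√(Dt) = 2√(0.566 × 164) = 19.27 m.
Argument (x−vt)/(2√(Dt)) = (12.1 − 23.288)/19.27 = -0.5806; ½·erfc(-0.5806) = 0.7942.
C = 297 × 0.7942 = 236 mg/L.

236 mg/L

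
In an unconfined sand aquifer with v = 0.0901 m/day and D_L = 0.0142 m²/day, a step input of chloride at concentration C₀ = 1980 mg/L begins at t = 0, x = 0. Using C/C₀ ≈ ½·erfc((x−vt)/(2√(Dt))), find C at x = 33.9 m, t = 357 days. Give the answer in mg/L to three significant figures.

For a continuous step input, C/C₀ ≈ ½·erfc((x−vt)/(2√(Dt))).
vt = 0.0901 × 357 = 32.1657 m and 2√(Dt) = 2√(0.0142 × 357) = 4.503 m.
Argument (x−vt)/(2√(Dt)) = (33.9 − 32.1657)/4.503 = 0.3851; ½·erfc(0.3851) = 0.2930.
C = 1980 × 0.2930 = 580 mg/L.

580 mg/L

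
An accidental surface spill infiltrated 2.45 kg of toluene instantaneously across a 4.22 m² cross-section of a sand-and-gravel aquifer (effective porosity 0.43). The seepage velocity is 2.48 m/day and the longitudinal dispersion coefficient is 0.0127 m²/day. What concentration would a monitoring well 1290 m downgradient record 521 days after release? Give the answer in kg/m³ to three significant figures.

0.126 kg/m³

For an instantaneous plane source, C(x,t) = M/(n_e·A·√(4πDt)) · exp(−(x−vt)²/(4Dt)), with n_e·A the pore (flow) area.
Plume center vt = 2.48 × 521 = 1292.08 m, so the well at 1290 m is 2.08 m upgradient of the peak.
√(4πDt) = 9.119 m, giving peak height M/(n_e·A·√(4πDt)) = 2.45/(0.43 × 4.22 × 9.119) = 0.1481 kg/m³.
(x−vt)²/(4Dt) = (-2.08)²/(4 × 0.0127 × 521) = 0.1635; exp(−0.1635) = 0.8492.
C = 0.1481 × 0.8492 = 0.126 kg/m³.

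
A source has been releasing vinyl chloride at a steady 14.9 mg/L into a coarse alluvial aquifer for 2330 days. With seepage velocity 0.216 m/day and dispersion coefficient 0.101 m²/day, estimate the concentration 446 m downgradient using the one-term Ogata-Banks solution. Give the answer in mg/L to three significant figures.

For a continuous step input, C/C₀ ≈ ½·erfc((x−vt)/(2√(Dt))).
vt = 0.216 × 2330 = 503.28 m and 2√(Dt) = 2√(0.101 × 2330) = 30.68 m.
Argument (x−vt)/(2√(Dt)) = (446 − 503.28)/30.68 = -1.867; ½·erfc(-1.867) = 0.9959.
C = 14.9 × 0.9959 = 14.8 mg/L.

14.8 mg/L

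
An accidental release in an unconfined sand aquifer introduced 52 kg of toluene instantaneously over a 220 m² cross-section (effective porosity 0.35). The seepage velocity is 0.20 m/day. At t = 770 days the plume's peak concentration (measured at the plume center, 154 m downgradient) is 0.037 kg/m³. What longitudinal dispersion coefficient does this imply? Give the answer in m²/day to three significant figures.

0.0344 m²/day

At the plume center C_max = M/(n_e·A·√(4πDt)), so D = M²/(4πt·(n_e·A·C_max)²).
n_e·A·C_max = 0.35 × 220 × 0.037 = 2.849 kg/m.
D = 52²/(4π × 770 × 2.849²) = 0.0344 m²/day.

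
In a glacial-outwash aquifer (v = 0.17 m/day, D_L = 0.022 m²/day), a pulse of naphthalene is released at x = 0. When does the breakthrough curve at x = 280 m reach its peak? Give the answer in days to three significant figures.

For the 1D instantaneous-source solution, setting ∂C/∂t = 0 at fixed x gives v²t² + 2Dt − x² = 0, so t = (√(D² + v²x²) − D)/v².
√(D² + v²x²) = √(0.022² + 0.17² × 280²) = 47.60; v² = 0.0289.
t = (47.60 − 0.022)/0.0289 = 1650 days (vs. the pure-advection estimate x/v = 1650 d).

1650 days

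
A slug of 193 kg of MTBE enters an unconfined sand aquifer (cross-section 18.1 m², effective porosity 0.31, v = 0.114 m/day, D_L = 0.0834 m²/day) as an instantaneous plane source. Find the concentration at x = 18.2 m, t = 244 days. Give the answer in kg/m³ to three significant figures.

For an instantaneous plane source, C(x,t) = M/(n_e·A·√(4πDt)) · exp(−(x−vt)²/(4Dt)), with n_e·A the pore (flow) area.
Plume center vt = 0.114 × 244 = 27.816 m, so the well at 18.2 m is 9.616 m upgradient of the peak.
√(4πDt) = 15.99 m, giving peak height M/(n_e·A·√(4πDt)) = 193/(0.31 × 18.1 × 15.99) = 2.151 kg/m³.
(x−vt)²/(4Dt) = (-9.616)²/(4 × 0.0834 × 244) = 1.136; exp(−1.136) = 0.3211.
C = 2.151 × 0.3211 = 0.691 kg/m³.

0.691 kg/m³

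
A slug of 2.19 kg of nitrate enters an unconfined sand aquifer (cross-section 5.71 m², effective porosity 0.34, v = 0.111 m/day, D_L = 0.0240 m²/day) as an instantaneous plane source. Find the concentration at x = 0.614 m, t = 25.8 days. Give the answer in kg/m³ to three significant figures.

0.0524 kg/m³

For an instantaneous plane source, C(x,t) = M/(n_e·A·√(4πDt)) · exp(−(x−vt)²/(4Dt)), with n_e·A the pore (flow) area.
Plume center vt = 0.111 × 25.8 = 2.8638 m, so the well at 0.614 m is 2.2498 m upgradient of the peak.
√(4πDt) = 2.789 m, giving peak height M/(n_e·A·√(4πDt)) = 2.19/(0.34 × 5.71 × 2.789) = 0.4045 kg/m³.
(x−vt)²/(4Dt) = (-2.2498)²/(4 × 0.0240 × 25.8) = 2.044; exp(−2.044) = 0.1295.
C = 0.4045 × 0.1295 = 0.0524 kg/m³.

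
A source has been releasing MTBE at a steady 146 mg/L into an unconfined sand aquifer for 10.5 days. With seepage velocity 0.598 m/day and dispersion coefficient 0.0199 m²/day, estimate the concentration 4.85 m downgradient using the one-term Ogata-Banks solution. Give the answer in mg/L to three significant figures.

144 mg/L

For a continuous step input, C/C₀ ≈ ½·erfc((x−vt)/(2√(Dt))).
vt = 0.598 × 10.5 = 6.279 m and 2√(Dt) = 2√(0.0199 × 10.5) = 0.9142 m.
Argument (x−vt)/(2√(Dt)) = (4.85 − 6.279)/0.9142 = -1.563; ½·erfc(-1.563) = 0.9865.
C = 146 × 0.9865 = 144 mg/L.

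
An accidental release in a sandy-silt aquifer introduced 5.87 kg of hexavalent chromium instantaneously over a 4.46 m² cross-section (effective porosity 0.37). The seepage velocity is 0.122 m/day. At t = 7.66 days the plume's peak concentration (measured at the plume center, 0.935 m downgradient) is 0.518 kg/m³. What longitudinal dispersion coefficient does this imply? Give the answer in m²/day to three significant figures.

0.490 m²/day

At the plume center C_max = M/(n_e·A·√(4πDt)), so D = M²/(4πt·(n_e·A·C_max)²).
n_e·A·C_max = 0.37 × 4.46 × 0.518 = 0.8548 kg/m.
D = 5.87²/(4π × 7.66 × 0.8548²) = 0.490 m²/day.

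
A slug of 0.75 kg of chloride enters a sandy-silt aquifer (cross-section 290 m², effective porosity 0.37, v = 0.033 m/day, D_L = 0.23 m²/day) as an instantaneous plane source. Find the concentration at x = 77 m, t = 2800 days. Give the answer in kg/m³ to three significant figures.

7.09e-05 kg/m³

For an instantaneous plane source, C(x,t) = M/(n_e·A·√(4πDt)) · exp(−(x−vt)²/(4Dt)), with n_e·A the pore (flow) area.
Plume center vt = 0.033 × 2800 = 92.4 m, so the well at 77 m is 15.4 m upgradient of the peak.
√(4πDt) = 89.96 m, giving peak height M/(n_e·A·√(4πDt)) = 0.75/(0.37 × 290 × 89.96) = 7.770e-05 kg/m³.
(x−vt)²/(4Dt) = (-15.4)²/(4 × 0.23 × 2800) = 0.09207; exp(−0.09207) = 0.9120.
C = 7.770e-05 × 0.9120 = 7.09e-05 kg/m³.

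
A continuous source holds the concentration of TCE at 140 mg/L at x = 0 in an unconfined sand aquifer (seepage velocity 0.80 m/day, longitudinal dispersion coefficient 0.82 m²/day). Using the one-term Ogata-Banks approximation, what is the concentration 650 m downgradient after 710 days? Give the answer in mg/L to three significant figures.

For a continuous step input, C/C₀ ≈ ½·erfc((x−vt)/(2√(Dt))).
vt = 0.80 × 710 = 568 m and 2√(Dt) = 2√(0.82 × 710) = 48.26 m.
Argument (x−vt)/(2√(Dt)) = (650 − 568)/48.26 = 1.699; ½·erfc(1.699) = 0.008136.
C = 140 × 0.008136 = 1.14 mg/L.

1.14 mg/L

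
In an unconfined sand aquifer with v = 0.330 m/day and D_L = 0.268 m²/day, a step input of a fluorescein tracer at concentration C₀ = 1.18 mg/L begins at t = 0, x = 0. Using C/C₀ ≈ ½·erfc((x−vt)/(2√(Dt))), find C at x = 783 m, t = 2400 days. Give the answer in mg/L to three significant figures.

0.707 mg/L

For a continuous step input, C/C₀ ≈ ½·erfc((x−vt)/(2√(Dt))).
vt = 0.330 × 2400 = 792 m and 2√(Dt) = 2√(0.268 × 2400) = 50.72 m.
Argument (x−vt)/(2√(Dt)) = (783 − 792)/50.72 = -0.1774; ½·erfc(-0.1774) = 0.5990.
C = 1.18 × 0.5990 = 0.707 mg/L.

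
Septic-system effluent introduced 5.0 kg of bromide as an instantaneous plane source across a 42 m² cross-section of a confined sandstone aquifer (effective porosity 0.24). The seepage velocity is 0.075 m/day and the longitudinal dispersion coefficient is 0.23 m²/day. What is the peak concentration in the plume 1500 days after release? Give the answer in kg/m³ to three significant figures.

The peak of an instantaneous 1D plume sits at x = vt; there the Gaussian factor is 1 and C_max = M/(n_e·A·√(4πDt)), where n_e·A is the pore area the mass is dissolved in.
√(4πDt) = √(4π × 0.23 × 1500) = 65.84 m, so C_max = 5.0/(0.24 × 42 × 65.84) = 0.00753 kg/m³.

0.00753 kg/m³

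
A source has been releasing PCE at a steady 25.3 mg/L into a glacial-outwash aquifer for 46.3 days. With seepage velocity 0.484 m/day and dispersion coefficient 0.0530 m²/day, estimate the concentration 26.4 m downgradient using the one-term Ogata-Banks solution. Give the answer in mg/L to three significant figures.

For a continuous step input, C/C₀ ≈ ½·erfc((x−vt)/(2√(Dt))).
vt = 0.484 × 46.3 = 22.4092 m and 2√(Dt) = 2√(0.0530 × 46.3) = 3.133 m.
Argument (x−vt)/(2√(Dt)) = (26.4 − 22.4092)/3.133 = 1.274; ½·erfc(1.274) = 0.03580.
C = 25.3 × 0.03580 = 0.906 mg/L.

0.906 mg/L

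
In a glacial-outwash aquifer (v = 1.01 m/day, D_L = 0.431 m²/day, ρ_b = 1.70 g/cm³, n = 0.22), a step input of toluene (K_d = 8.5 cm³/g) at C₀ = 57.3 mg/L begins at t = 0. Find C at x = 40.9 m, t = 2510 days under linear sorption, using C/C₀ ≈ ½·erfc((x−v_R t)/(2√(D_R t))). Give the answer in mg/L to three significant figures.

Retardation factor R = 1 + ρ_b·K_d/n = 1 + 1.70 × 8.5/0.22 = 66.68.
Sorption retards both mechanisms: v_R = v/R = 0.01515 m/day, D_R = D/R = 0.006464 m²/day.
v_R·t = 0.01515 × 2510 = 38.0265 m; 2√(D_R t) = 8.056 m; argument = (40.9 − 38.0265)/8.056 = 0.3567.
C = C₀ × ½·erfc(0.3567) = 57.3 × 0.3070 = 17.6 mg/L.

17.6 mg/L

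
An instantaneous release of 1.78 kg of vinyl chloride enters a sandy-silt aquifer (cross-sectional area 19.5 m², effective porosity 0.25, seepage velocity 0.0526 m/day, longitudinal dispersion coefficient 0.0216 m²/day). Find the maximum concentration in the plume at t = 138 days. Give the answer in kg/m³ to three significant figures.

0.0597 kg/m³

The peak of an instantaneous 1D plume sits at x = vt; there the Gaussian factor is 1 and C_max = M/(n_e·A·√(4πDt)), where n_e·A is the pore area the mass is dissolved in.
√(4πDt) = √(4π × 0.0216 × 138) = 6.120 m, so C_max = 1.78/(0.25 × 19.5 × 6.120) = 0.0597 kg/m³.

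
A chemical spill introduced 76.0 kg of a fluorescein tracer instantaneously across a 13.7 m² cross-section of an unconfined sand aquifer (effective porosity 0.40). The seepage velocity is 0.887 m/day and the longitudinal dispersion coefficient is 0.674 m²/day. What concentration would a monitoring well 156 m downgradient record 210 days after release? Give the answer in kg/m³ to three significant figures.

0.0652 kg/m³

For an instantaneous plane source, C(x,t) = M/(n_e·A·√(4πDt)) · exp(−(x−vt)²/(4Dt)), with n_e·A the pore (flow) area.
Plume center vt = 0.887 × 210 = 186.27 m, so the well at 156 m is 30.27 m upgradient of the peak.
√(4πDt) = 42.17 m, giving peak height M/(n_e·A·√(4πDt)) = 76.0/(0.40 × 13.7 × 42.17) = 0.3289 kg/m³.
(x−vt)²/(4Dt) = (-30.27)²/(4 × 0.674 × 210) = 1.618; exp(−1.618) = 0.1983.
C = 0.3289 × 0.1983 = 0.0652 kg/m³.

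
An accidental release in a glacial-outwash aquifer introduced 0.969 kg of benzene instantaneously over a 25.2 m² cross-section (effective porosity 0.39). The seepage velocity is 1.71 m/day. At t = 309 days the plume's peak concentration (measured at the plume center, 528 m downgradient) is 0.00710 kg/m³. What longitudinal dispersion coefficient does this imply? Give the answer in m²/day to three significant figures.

At the plume center C_max = M/(n_e·A·√(4πDt)), so D = M²/(4πt·(n_e·A·C_max)²).
n_e·A·C_max = 0.39 × 25.2 × 0.00710 = 0.06978 kg/m.
D = 0.969²/(4π × 309 × 0.06978²) = 0.0497 m²/day.

0.0497 m²/day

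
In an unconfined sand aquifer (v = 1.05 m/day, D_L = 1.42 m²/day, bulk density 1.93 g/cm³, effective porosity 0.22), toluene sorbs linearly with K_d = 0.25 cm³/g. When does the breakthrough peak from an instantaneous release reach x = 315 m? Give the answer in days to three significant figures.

Retardation factor R = 1 + ρ_b·K_d/n = 1 + 1.93 × 0.25/0.22 = 3.193.
Sorption retards both mechanisms: v_R = v/R = 0.3288 m/day, D_R = D/R = 0.4447 m²/day.
Peak time from v_R²t² + 2D_R t − x² = 0: t = (√(D_R² + v_R²x²) − D_R)/v_R².
√(D_R² + v_R²x²) = √(0.4447² + 0.3288² × 315²) = 103.6; v_R² = 0.1081.
t = (103.6 − 0.4447)/0.1081 = 954 days.

954 days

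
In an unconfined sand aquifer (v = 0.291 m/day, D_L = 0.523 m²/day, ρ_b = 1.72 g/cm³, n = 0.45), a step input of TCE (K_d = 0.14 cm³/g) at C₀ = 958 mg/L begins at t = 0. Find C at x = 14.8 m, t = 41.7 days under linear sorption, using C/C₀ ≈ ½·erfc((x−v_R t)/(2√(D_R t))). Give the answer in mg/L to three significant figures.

93.8 mg/L

Retardation factor R = 1 + ρ_b·K_d/n = 1 + 1.72 × 0.14/0.45 = 1.535.
Sorption retards both mechanisms: v_R = v/R = 0.1896 m/day, D_R = D/R = 0.3407 m²/day.
v_R·t = 0.1896 × 41.7 = 7.90632 m; 2√(D_R t) = 7.538 m; argument = (14.8 − 7.90632)/7.538 = 0.9145.
C = C₀ × ½·erfc(0.9145) = 958 × 0.09795 = 93.8 mg/L.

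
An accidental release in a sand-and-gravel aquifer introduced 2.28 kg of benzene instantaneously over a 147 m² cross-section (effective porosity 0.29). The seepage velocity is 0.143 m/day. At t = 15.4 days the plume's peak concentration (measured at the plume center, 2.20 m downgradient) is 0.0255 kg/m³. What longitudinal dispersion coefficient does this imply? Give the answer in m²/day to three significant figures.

0.0227 m²/day

At the plume center C_max = M/(n_e·A·√(4πDt)), so D = M²/(4πt·(n_e·A·C_max)²).
n_e·A·C_max = 0.29 × 147 × 0.0255 = 1.087 kg/m.
D = 2.28²/(4π × 15.4 × 1.087²) = 0.0227 m²/day.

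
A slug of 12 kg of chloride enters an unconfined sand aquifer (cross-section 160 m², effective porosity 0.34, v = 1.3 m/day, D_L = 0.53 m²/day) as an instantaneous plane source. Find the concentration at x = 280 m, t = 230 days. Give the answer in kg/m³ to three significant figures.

For an instantaneous plane source, C(x,t) = M/(n_e·A·√(4πDt)) · exp(−(x−vt)²/(4Dt)), with n_e·A the pore (flow) area.
Plume center vt = 1.3 × 230 = 299 m, so the well at 280 m is 19 m upgradient of the peak.
√(4πDt) = 39.14 m, giving peak height M/(n_e·A·√(4πDt)) = 12/(0.34 × 160 × 39.14) = 0.005636 kg/m³.
(x−vt)²/(4Dt) = (-19)²/(4 × 0.53 × 230) = 0.7404; exp(−0.7404) = 0.4769.
C = 0.005636 × 0.4769 = 0.00269 kg/m³.

0.00269 kg/m³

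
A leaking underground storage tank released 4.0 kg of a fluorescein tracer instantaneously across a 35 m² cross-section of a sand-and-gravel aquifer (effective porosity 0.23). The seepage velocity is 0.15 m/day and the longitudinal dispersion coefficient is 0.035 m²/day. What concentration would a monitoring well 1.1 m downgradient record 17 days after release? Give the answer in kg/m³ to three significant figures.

0.0751 kg/m³

For an instantaneous plane source, C(x,t) = M/(n_e·A·√(4πDt)) · exp(−(x−vt)²/(4Dt)), with n_e·A the pore (flow) area.
Plume center vt = 0.15 × 17 = 2.55 m, so the well at 1.1 m is 1.45 m upgradient of the peak.
√(4πDt) = 2.734 m, giving peak height M/(n_e·A·√(4πDt)) = 4.0/(0.23 × 35 × 2.734) = 0.1817 kg/m³.
(x−vt)²/(4Dt) = (-1.45)²/(4 × 0.035 × 17) = 0.8834; exp(−0.8834) = 0.4134.
C = 0.1817 × 0.4134 = 0.0751 kg/m³.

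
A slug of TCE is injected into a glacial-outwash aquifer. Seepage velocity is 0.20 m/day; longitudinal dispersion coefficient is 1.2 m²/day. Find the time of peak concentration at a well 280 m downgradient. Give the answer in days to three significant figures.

For the 1D instantaneous-source solution, setting ∂C/∂t = 0 at fixed x gives v²t² + 2Dt − x² = 0, so t = (√(D² + v²x²) − D)/v².
√(D² + v²x²) = √(1.2² + 0.20² × 280²) = 56.01; v² = 0.04.
t = (56.01 − 1.2)/0.04 = 1370 days (vs. the pure-advection estimate x/v = 1400 d).

1370 days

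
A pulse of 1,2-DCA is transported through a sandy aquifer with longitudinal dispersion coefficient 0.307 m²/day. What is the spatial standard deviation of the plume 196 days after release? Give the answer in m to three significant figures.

11.0 m

Dispersive spreading gives a Gaussian with σ² = 2Dt; advection only shifts the center.
σ = √(2 × 0.307 × 196) = 11.0 m.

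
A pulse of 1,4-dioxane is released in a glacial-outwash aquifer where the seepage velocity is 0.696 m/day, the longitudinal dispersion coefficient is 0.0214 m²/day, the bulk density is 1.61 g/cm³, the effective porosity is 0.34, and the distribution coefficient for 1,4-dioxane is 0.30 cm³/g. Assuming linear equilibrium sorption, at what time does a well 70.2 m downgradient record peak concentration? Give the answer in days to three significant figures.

244 days

Retardation factor R = 1 + ρ_b·K_d/n = 1 + 1.61 × 0.30/0.34 = 2.421.
Sorption retards both mechanisms: v_R = v/R = 0.2875 m/day, D_R = D/R = 0.008839 m²/day.
Peak time from v_R²t² + 2D_R t − x² = 0: t = (√(D_R² + v_R²x²) − D_R)/v_R².
√(D_R² + v_R²x²) = √(0.008839² + 0.2875² × 70.2²) = 20.18; v_R² = 0.08266.
t = (20.18 − 0.008839)/0.08266 = 244 days.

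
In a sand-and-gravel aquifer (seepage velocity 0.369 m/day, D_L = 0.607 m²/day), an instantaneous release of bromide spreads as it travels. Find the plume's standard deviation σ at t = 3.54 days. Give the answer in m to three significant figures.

Dispersive spreading gives a Gaussian with σ² = 2Dt; advection only shifts the center.
σ = √(2 × 0.607 × 3.54) = 2.07 m.

2.07 m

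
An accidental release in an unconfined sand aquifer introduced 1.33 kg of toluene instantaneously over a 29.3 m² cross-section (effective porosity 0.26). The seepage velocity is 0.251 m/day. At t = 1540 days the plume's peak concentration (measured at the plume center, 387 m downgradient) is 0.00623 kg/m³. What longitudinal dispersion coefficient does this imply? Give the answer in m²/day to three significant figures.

0.0406 m²/day

At the plume center C_max = M/(n_e·A·√(4πDt)), so D = M²/(4πt·(n_e·A·C_max)²).
n_e·A·C_max = 0.26 × 29.3 × 0.00623 = 0.04746 kg/m.
D = 1.33²/(4π × 1540 × 0.04746²) = 0.0406 m²/day.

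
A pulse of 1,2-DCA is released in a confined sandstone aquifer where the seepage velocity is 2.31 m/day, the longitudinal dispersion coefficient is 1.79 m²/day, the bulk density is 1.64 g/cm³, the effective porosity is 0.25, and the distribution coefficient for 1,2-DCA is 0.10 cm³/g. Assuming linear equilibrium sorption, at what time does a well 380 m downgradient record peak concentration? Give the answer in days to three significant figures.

272 days

Retardation factor R = 1 + ρ_b·K_d/n = 1 + 1.64 × 0.10/0.25 = 1.656.
Sorption retards both mechanisms: v_R = v/R = 1.395 m/day, D_R = D/R = 1.081 m²/day.
Peak time from v_R²t² + 2D_R t − x² = 0: t = (√(D_R² + v_R²x²) − D_R)/v_R².
√(D_R² + v_R²x²) = √(1.081² + 1.395² × 380²) = 530.1; v_R² = 1.946.
t = (530.1 − 1.081)/1.946 = 272 days.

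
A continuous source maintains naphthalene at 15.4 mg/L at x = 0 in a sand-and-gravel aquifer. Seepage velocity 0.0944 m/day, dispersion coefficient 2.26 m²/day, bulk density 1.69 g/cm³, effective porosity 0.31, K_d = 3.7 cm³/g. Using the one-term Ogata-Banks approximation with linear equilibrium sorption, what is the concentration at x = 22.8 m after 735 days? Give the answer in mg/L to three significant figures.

0.917 mg/L

Retardation factor R = 1 + ρ_b·K_d/n = 1 + 1.69 × 3.7/0.31 = 21.17.
Sorption retards both mechanisms: v_R = v/R = 0.004459 m/day, D_R = D/R = 0.1068 m²/day.
v_R·t = 0.004459 × 735 = 3.277365 m; 2√(D_R t) = 17.72 m; argument = (22.8 − 3.277365)/17.72 = 1.102.
C = C₀ × ½·erfc(1.102) = 15.4 × 0.05956 = 0.917 mg/L.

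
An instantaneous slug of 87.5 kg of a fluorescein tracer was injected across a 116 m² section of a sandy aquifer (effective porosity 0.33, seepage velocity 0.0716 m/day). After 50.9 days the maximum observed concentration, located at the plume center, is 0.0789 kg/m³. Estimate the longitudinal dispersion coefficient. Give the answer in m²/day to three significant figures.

At the plume center C_max = M/(n_e·A·√(4πDt)), so D = M²/(4πt·(n_e·A·C_max)²).
n_e·A·C_max = 0.33 × 116 × 0.0789 = 3.020 kg/m.
D = 87.5²/(4π × 50.9 × 3.020²) = 1.31 m²/day.

1.31 m²/day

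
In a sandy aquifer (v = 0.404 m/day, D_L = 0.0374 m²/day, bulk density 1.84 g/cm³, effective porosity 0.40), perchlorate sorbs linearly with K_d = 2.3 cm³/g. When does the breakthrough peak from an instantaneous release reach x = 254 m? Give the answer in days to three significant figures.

Retardation factor R = 1 + ρ_b·K_d/n = 1 + 1.84 × 2.3/0.40 = 11.58.
Sorption retards both mechanisms: v_R = v/R = 0.03489 m/day, D_R = D/R = 0.003230 m²/day.
Peak time from v_R²t² + 2D_R t − x² = 0: t = (√(D_R² + v_R²x²) − D_R)/v_R².
√(D_R² + v_R²x²) = √(0.003230² + 0.03489² × 254²) = 8.862; v_R² = 0.001217.
t = (8.862 − 0.003230)/0.001217 = 7280 days.

7280 days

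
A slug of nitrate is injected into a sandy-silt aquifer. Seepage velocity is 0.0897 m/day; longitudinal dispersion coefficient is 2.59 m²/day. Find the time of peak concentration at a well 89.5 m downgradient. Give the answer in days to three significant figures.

For the 1D instantaneous-source solution, setting ∂C/∂t = 0 at fixed x gives v²t² + 2Dt − x² = 0, so t = (√(D² + v²x²) − D)/v².
√(D² + v²x²) = √(2.59² + 0.0897² × 89.5²) = 8.436; v² = 0.00804609.
t = (8.436 − 2.59)/0.00804609 = 727 days (vs. the pure-advection estimate x/v = 998 d).

727 days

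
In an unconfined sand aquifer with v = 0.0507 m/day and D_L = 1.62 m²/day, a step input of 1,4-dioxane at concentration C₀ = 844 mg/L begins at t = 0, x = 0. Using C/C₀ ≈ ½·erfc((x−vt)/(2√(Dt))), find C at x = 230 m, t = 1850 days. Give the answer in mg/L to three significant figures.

For a continuous step input, C/C₀ ≈ ½·erfc((x−vt)/(2√(Dt))).
vt = 0.0507 × 1850 = 93.795 m and 2√(Dt) = 2√(1.62 × 1850) = 109.5 m.
Argument (x−vt)/(2√(Dt)) = (230 − 93.795)/109.5 = 1.244; ½·erfc(1.244) = 0.03926.
C = 844 × 0.03926 = 33.1 mg/L.

33.1 mg/L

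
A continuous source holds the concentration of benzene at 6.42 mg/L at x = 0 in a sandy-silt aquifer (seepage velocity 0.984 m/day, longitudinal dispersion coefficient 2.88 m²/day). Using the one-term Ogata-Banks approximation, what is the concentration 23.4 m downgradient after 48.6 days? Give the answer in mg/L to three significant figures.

5.96 mg/L

For a continuous step input, C/C₀ ≈ ½·erfc((x−vt)/(2√(Dt))).
vt = 0.984 × 48.6 = 47.8224 m and 2√(Dt) = 2√(2.88 × 48.6) = 23.66 m.
Argument (x−vt)/(2√(Dt)) = (23.4 − 47.8224)/23.66 = -1.032; ½·erfc(-1.032) = 0.9278.
C = 6.42 × 0.9278 = 5.96 mg/L.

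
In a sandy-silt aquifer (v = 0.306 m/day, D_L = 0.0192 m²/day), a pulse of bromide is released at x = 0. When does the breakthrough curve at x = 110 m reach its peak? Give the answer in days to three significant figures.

For the 1D instantaneous-source solution, setting ∂C/∂t = 0 at fixed x gives v²t² + 2Dt − x² = 0, so t = (√(D² + v²x²) − D)/v².
√(D² + v²x²) = √(0.0192² + 0.306² × 110²) = 33.66; v² = 0.093636.
t = (33.66 − 0.0192)/0.093636 = 359 days (vs. the pure-advection estimate x/v = 359 d).

359 days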